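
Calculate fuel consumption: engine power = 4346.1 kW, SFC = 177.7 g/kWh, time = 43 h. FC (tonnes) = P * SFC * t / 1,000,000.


Formula: FC (tonnes) = P * SFC * t / 1,000,000
Step 1 — P * SFC * t = 4346.1 * 177.7 * 43 = 33208984.71 g
Step 2 — FC (tonnes) = 33208984.71 / 1,000,000 ≈ 33.209 tonnes (5 s.f.)

33.209 tonnes


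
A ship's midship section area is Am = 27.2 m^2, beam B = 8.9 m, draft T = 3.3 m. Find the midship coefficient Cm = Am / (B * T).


Formula: Cm = Am / (B * T)
Step 1 — B * T = 8.9 * 3.3 = 29.37 m^2
Step 2 — Cm = 27.2 / 29.37 ≈ 0.92612 (5 s.f.)

0.92612


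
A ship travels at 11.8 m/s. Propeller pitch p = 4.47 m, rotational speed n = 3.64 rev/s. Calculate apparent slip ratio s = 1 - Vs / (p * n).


Formula: s = 1 - Vs / (p * n)
Step 1 — p * n = 4.47 * 3.64 = 16.2708
Step 2 — Vs / (p*n) = 11.8 / 16.2708 = 0.725226 (6 d.p.)
Step 3 — s = 1 - 0.725226 = 0.274774

0.274774


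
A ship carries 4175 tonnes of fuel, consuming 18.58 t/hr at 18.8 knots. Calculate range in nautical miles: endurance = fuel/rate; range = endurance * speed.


Formula: endurance = fuel / rate; range = endurance * speed
Step 1 — endurance = 4175 / 18.58 = 224.704 hours
Step 2 — range = 224.704 * 18.8 ≈ 4224.4 nautical miles (5 s.f.)

4224.4 NM


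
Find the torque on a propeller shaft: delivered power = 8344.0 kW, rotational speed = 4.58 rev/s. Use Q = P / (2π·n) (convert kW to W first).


Formula: Q = P_W / (2 * pi * n)
Step 1 — P_W = 8344.0 kW * 1000 = 8344000.0 W
Step 2 — 2 * pi * n = 2 * pi * 4.58 = 28.776989
Step 3 — Q = 8344000.0 / 28.776989 ≈ 289950 N·m (5 s.f.)

289950 N·m


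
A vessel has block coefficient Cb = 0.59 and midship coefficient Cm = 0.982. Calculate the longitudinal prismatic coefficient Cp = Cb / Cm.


Formula: Cp = Cb / Cm
Substituting: Cp = 0.59 / 0.982
Result: Cp ≈ 0.60081 (5 s.f.)

0.60081


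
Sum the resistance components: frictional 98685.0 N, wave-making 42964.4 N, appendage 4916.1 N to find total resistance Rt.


Formula: Rt = Rf + Rw + Ra
Substituting: Rt = 98685.0 + 42964.4 + 4916.1
Result: Rt = 146565.5 N

146565.5 N


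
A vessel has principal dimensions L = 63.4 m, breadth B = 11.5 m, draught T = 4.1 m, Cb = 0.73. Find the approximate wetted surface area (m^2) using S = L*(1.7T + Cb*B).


Formula: S = 1.7*L*T + V/T with V = Cb*L*B*T, i.e. S = L * (1.7*T + Cb*B)
Step 1 — 1.7*T = 1.7 * 4.1 = 6.97 m
Step 2 — Cb*B = 0.73 * 11.5 = 8.395 m
Step 3 — 1.7*T + Cb*B = 6.97 + 8.395 = 15.365 m
Step 4 — S = 63.4 * 15.365 ≈ 974.14 m^2 (5 s.f.)

974.14 m^2


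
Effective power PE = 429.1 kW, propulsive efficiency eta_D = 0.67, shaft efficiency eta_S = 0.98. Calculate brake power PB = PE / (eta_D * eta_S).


Formula: PB = PE / (eta_D * eta_S)
Step 1 — combined efficiency = eta_D * eta_S = 0.67 * 0.98 = 0.6566
Step 2 — PB = 429.1 / 0.6566 ≈ 653.52 kW (5 s.f.)

653.52 kW


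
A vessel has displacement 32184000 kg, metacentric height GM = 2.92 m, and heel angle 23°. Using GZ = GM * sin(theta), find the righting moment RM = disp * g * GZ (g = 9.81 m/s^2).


Formula: GZ = GM * sin(theta); RM = disp * g * GZ
Step 1 — GZ = 2.92 * sin(23°) = 2.92 * 0.390731 = 1.140935 m
Step 2 — RM = 32184000 * 9.81 * 1.140935 ≈ 360220000 N·m (5 s.f.)

360220000 N·m


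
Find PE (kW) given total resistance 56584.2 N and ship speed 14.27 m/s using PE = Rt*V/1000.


Formula: PE = Rt * V / 1000 (kW)
Step 1 — PE (W) = 56584.2 * 14.27 = 807456.534 W
Step 2 — PE (kW) = 807456.534 / 1000 ≈ 807.46 kW (5 s.f.)

807.46 kW


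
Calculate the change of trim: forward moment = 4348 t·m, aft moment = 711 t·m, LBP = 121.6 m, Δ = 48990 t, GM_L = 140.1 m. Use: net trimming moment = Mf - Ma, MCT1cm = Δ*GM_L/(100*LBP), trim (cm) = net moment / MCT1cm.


Formula: net trimming moment = Mf - Ma; MCT1cm = Δ*GM_L/(100*LBP); trim = net moment / MCT1cm
Step 1 — net trimming moment = 4348 - 711 = 3637 t·m
Step 2 — MCT1cm = 48990 * 140.1 / (100 * 121.6) = 564.4325 t·m/cm
Step 3 — trim = 3637 / 564.4325 ≈ 6.4436 cm (5 s.f.)

6.4436 cm


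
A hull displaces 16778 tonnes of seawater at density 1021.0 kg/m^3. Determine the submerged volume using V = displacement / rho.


Formula: V = mass / rho
Step 1 — convert tonnes to kg: 16778 t * 1000 = 16778000 kg
Step 2 — V = 16778000 / 1021.0 ≈ 16433 m^3 (5 s.f.)

16433 m^3


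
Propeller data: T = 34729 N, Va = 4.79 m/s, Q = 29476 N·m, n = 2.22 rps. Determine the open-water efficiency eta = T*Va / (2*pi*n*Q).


Formula: eta = T * Va / (2 * pi * n * Q)
Step 1 — numerator = T * Va = 34729 * 4.79 = 166351.91
Step 2 — 2 * pi * n = 2 * pi * 2.22 = 13.948671
Step 3 — denominator = 13.948671 * 29476 = 411151.03
Step 4 — eta = 166351.91 / 411151.03 ≈ 0.40460 (5 s.f.)

0.40460


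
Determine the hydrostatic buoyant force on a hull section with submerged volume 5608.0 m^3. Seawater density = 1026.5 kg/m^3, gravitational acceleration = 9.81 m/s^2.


Formula: Fb = rho * g * V
Substituting: Fb = 1026.5 * 9.81 * 5608.0
Intermediate: 1026.5 * 9.81 = 10069.965
Result: Fb = 10069.965 * 5608.0 ≈ 56472000 N (5 s.f.)

56472000 N


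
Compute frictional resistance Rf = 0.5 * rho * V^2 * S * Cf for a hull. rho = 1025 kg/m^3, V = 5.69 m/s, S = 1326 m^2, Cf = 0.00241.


Formula: Rf = 0.5 * rho * V^2 * S * Cf
Step 1 — V^2 = 5.69^2 = 32.3761
Step 2 — 0.5 * rho * V^2 = 0.5 * 1025 * 32.3761 = 16592.75125
Step 3 — Rf = 16592.75125 * 1326 * 0.00241 ≈ 53025 N (5 s.f.)

53025 N


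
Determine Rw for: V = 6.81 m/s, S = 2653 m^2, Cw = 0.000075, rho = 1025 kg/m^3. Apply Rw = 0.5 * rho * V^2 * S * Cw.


Formula: Rw = 0.5 * rho * V^2 * S * Cw
Step 1 — V^2 = 6.81^2 = 46.3761
Step 2 — 0.5 * rho * V^2 = 0.5 * 1025 * 46.3761 = 23767.75125
Step 3 — Rw = 23767.75125 * 2653 * 0.000075 ≈ 4729.2 N (5 s.f.)

4729.2 N


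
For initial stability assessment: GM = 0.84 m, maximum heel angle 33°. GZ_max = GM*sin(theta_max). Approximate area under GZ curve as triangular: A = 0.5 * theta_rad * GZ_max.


Formula: GZ_max = GM * sin(theta); Area = 0.5 * theta_rad * GZ_max
Step 1 — GZ_max = 0.84 * sin(33°) = 0.84 * 0.544639 = 0.457497 m
Step 2 — theta_rad = 33 * pi/180 = 0.575959 rad
Step 3 — Area = 0.5 * 0.575959 * 0.457497 ≈ 0.13175 m·rad (5 s.f.)

0.13175 m·rad


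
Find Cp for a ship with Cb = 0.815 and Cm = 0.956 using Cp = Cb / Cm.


Formula: Cp = Cb / Cm
Substituting: Cp = 0.815 / 0.956
Result: Cp ≈ 0.85251 (5 s.f.)

0.85251


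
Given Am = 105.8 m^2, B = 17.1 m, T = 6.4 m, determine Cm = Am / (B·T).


Formula: Cm = Am / (B * T)
Step 1 — B * T = 17.1 * 6.4 = 109.44 m^2
Step 2 — Cm = 105.8 / 109.44 ≈ 0.96674 (5 s.f.)

0.96674


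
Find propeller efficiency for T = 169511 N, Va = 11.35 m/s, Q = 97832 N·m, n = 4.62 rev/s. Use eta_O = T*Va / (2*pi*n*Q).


Formula: eta = T * Va / (2 * pi * n * Q)
Step 1 — numerator = T * Va = 169511 * 11.35 = 1923949.85
Step 2 — 2 * pi * n = 2 * pi * 4.62 = 29.028316
Step 3 — denominator = 29.028316 * 97832 = 2839898.21
Step 4 — eta = 1923949.85 / 2839898.21 ≈ 0.67747 (5 s.f.)

0.67747


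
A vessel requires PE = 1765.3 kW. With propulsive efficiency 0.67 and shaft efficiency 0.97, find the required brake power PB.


Formula: PB = PE / (eta_D * eta_S)
Step 1 — combined efficiency = eta_D * eta_S = 0.67 * 0.97 = 0.6499
Step 2 — PB = 1765.3 / 0.6499 ≈ 2716.3 kW (5 s.f.)

2716.3 kW


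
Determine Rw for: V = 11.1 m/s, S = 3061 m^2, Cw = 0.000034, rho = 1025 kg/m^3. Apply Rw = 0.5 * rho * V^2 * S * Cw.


Formula: Rw = 0.5 * rho * V^2 * S * Cw
Step 1 — V^2 = 11.1^2 = 123.21
Step 2 — 0.5 * rho * V^2 = 0.5 * 1025 * 123.21 = 63145.125
Step 3 — Rw = 63145.125 * 3061 * 0.000034 ≈ 6571.8 N (5 s.f.)

6571.8 N


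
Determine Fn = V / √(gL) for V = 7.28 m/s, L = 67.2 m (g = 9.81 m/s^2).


Formula: Fn = V / sqrt(g * L)
Step 1 — g * L = 9.81 * 67.2 = 659.232
Step 2 — sqrt(g * L) = sqrt(659.232) = 25.675514
Step 3 — Fn = 7.28 / 25.675514 ≈ 0.28354 (5 s.f.)

0.28354


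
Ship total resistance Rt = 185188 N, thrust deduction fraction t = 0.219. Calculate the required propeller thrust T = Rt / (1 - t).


Formula: T = Rt / (1 - t)
Step 1 — (1 - t) = 1 - 0.219 = 0.781
Step 2 — T = 185188 / 0.781 ≈ 237120 N (5 s.f.)

237120 N


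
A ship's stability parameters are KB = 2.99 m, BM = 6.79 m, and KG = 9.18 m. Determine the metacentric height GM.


Formula: GM = KB + BM - KG
Step 1 — KM = KB + BM = 2.99 + 6.79 = 9.78 m
Step 2 — GM = KM - KG = 9.78 - 9.18 = 0.6 m

0.6 m


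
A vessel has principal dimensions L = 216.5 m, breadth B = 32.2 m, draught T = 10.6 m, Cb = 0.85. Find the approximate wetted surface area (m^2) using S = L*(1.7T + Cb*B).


Formula: S = 1.7*L*T + V/T with V = Cb*L*B*T, i.e. S = L * (1.7*T + Cb*B)
Step 1 — 1.7*T = 1.7 * 10.6 = 18.02 m
Step 2 — Cb*B = 0.85 * 32.2 = 27.37 m
Step 3 — 1.7*T + Cb*B = 18.02 + 27.37 = 45.39 m
Step 4 — S = 216.5 * 45.39 ≈ 9826.9 m^2 (5 s.f.)

9826.9 m^2


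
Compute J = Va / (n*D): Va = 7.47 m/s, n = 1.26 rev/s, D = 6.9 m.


Formula: J = Va / (n * D)
Step 1 — n * D = 1.26 * 6.9 = 8.694
Step 2 — J = 7.47 / 8.694 ≈ 0.85921 (5 s.f.)

0.85921


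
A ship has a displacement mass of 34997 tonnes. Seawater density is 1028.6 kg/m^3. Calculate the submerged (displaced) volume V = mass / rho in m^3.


Formula: V = mass / rho
Step 1 — convert tonnes to kg: 34997 t * 1000 = 34997000 kg
Step 2 — V = 34997000 / 1028.6 ≈ 34024 m^3 (5 s.f.)

34024 m^3


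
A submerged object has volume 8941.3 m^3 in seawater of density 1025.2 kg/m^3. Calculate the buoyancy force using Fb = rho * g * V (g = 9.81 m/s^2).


Formula: Fb = rho * g * V
Substituting: Fb = 1025.2 * 9.81 * 8941.3
Intermediate: 1025.2 * 9.81 = 10057.212
Result: Fb = 10057.212 * 8941.3 ≈ 89925000 N (5 s.f.)

89925000 N


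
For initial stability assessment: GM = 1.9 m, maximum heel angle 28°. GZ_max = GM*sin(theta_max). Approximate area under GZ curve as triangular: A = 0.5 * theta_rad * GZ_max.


Formula: GZ_max = GM * sin(theta); Area = 0.5 * theta_rad * GZ_max
Step 1 — GZ_max = 1.9 * sin(28°) = 1.9 * 0.469472 = 0.891997 m
Step 2 — theta_rad = 28 * pi/180 = 0.488692 rad
Step 3 — Area = 0.5 * 0.488692 * 0.891997 ≈ 0.21796 m·rad (5 s.f.)

0.21796 m·rad


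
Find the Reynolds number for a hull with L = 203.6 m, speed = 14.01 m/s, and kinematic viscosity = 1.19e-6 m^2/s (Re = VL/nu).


Formula: Re = V * L / nu
Step 1 — V * L = 14.01 * 203.6 = 2852.436 m^2/s
Step 2 — Re = 2852.436 / 1.19e-6 = 2.40e+09

2.40e+09


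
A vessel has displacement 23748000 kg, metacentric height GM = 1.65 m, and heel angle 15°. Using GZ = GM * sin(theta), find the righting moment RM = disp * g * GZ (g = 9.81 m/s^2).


Formula: GZ = GM * sin(theta); RM = disp * g * GZ
Step 1 — GZ = 1.65 * sin(15°) = 1.65 * 0.258819 = 0.427051 m
Step 2 — RM = 23748000 * 9.81 * 0.427051 ≈ 99489000 N·m (5 s.f.)

99489000 N·m


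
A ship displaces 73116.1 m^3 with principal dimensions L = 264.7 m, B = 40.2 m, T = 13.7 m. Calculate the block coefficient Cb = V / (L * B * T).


Formula: Cb = V / (L * B * T)
Step 1 — L * B * T = 264.7 * 40.2 * 13.7 = 145780.878 m^3
Step 2 — Cb = 73116.1 / 145780.878 ≈ 0.50155 (5 s.f.)

0.50155


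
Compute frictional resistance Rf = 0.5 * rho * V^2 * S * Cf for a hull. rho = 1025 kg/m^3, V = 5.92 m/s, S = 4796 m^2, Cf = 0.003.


Formula: Rf = 0.5 * rho * V^2 * S * Cf
Step 1 — V^2 = 5.92^2 = 35.0464
Step 2 — 0.5 * rho * V^2 = 0.5 * 1025 * 35.0464 = 17961.28
Step 3 — Rf = 17961.28 * 4796 * 0.003 ≈ 258430 N (5 s.f.)

258430 N


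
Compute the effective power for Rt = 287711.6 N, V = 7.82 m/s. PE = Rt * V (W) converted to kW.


Formula: PE = Rt * V / 1000 (kW)
Step 1 — PE (W) = 287711.6 * 7.82 = 2249904.712 W
Step 2 — PE (kW) = 2249904.712 / 1000 ≈ 2249.9 kW (5 s.f.)

2249.9 kW


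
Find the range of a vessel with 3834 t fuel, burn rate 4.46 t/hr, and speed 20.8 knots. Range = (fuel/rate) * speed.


Formula: endurance = fuel / rate; range = endurance * speed
Step 1 — endurance = 3834 / 4.46 = 859.6413 hours
Step 2 — range = 859.6413 * 20.8 ≈ 17881 nautical miles (5 s.f.)

17881 NM


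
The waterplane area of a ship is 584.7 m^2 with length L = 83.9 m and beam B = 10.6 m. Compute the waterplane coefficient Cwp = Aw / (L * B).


Formula: Cwp = Aw / (L * B)
Step 1 — L * B = 83.9 * 10.6 = 889.34 m^2
Step 2 — Cwp = 584.7 / 889.34 ≈ 0.65745 (5 s.f.)

0.65745


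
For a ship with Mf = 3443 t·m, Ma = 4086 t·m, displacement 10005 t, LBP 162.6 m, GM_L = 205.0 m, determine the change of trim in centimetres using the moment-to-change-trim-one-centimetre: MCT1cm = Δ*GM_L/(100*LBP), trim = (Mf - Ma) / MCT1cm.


Formula: net trimming moment = Mf - Ma; MCT1cm = Δ*GM_L/(100*LBP); trim = net moment / MCT1cm
Step 1 — net trimming moment = 3443 - 4086 = -643 t·m
Step 2 — MCT1cm = 10005 * 205.0 / (100 * 162.6) = 126.1393 t·m/cm
Step 3 — trim = -643 / 126.1393 ≈ -5.0975 cm (5 s.f.)

-5.0975 cm


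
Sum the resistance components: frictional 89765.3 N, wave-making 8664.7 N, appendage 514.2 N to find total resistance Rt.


Formula: Rt = Rf + Rw + Ra
Substituting: Rt = 89765.3 + 8664.7 + 514.2
Result: Rt = 98944.2 N

98944.2 N


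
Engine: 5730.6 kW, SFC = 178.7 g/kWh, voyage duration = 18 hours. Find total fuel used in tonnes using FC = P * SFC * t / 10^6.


Formula: FC (tonnes) = P * SFC * t / 1,000,000
Step 1 — P * SFC * t = 5730.6 * 178.7 * 18 = 18433047.96 g
Step 2 — FC (tonnes) = 18433047.96 / 1,000,000 ≈ 18.433 tonnes (5 s.f.)

18.433 tonnes


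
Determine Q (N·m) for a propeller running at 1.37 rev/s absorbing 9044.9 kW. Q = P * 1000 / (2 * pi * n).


Formula: Q = P_W / (2 * pi * n)
Step 1 — P_W = 9044.9 kW * 1000 = 9044900.0 W
Step 2 — 2 * pi * n = 2 * pi * 1.37 = 8.607964
Step 3 — Q = 9044900.0 / 8.607964 ≈ 1050800 N·m (5 s.f.)

1050800 N·m


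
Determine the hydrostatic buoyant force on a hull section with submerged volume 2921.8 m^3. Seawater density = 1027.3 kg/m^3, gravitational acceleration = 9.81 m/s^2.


Formula: Fb = rho * g * V
Substituting: Fb = 1027.3 * 9.81 * 2921.8
Intermediate: 1027.3 * 9.81 = 10077.813
Result: Fb = 10077.813 * 2921.8 ≈ 29445000 N (5 s.f.)

29445000 N


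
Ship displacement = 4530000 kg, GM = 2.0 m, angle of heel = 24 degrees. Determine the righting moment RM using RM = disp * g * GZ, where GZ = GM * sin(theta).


Formula: GZ = GM * sin(theta); RM = disp * g * GZ
Step 1 — GZ = 2.0 * sin(24°) = 2.0 * 0.406737 = 0.813474 m
Step 2 — RM = 4530000 * 9.81 * 0.813474 ≈ 36150000 N·m (5 s.f.)

36150000 N·m


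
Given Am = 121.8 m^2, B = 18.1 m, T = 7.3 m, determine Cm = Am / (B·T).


Formula: Cm = Am / (B * T)
Step 1 — B * T = 18.1 * 7.3 = 132.13 m^2
Step 2 — Cm = 121.8 / 132.13 ≈ 0.92182 (5 s.f.)

0.92182


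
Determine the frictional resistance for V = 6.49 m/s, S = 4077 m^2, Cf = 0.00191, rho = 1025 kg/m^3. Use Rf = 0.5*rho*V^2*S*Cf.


Formula: Rf = 0.5 * rho * V^2 * S * Cf
Step 1 — V^2 = 6.49^2 = 42.1201
Step 2 — 0.5 * rho * V^2 = 0.5 * 1025 * 42.1201 = 21586.55125
Step 3 — Rf = 21586.55125 * 4077 * 0.00191 ≈ 168100 N (5 s.f.)

168100 N


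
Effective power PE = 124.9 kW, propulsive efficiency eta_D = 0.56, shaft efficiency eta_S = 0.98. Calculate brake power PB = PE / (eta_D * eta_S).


Formula: PB = PE / (eta_D * eta_S)
Step 1 — combined efficiency = eta_D * eta_S = 0.56 * 0.98 = 0.5488
Step 2 — PB = 124.9 / 0.5488 ≈ 227.59 kW (5 s.f.)

227.59 kW


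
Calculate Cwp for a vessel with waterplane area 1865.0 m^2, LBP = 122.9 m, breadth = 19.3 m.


Formula: Cwp = Aw / (L * B)
Step 1 — L * B = 122.9 * 19.3 = 2371.97 m^2
Step 2 — Cwp = 1865.0 / 2371.97 ≈ 0.78627 (5 s.f.)

0.78627


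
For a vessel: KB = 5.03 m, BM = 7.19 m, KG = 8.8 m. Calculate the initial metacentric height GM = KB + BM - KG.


Formula: GM = KB + BM - KG
Step 1 — KM = KB + BM = 5.03 + 7.19 = 12.22 m
Step 2 — GM = KM - KG = 12.22 - 8.8 = 3.42 m

3.42 m


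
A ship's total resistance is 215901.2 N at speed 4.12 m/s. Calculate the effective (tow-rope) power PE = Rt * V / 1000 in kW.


Formula: PE = Rt * V / 1000 (kW)
Step 1 — PE (W) = 215901.2 * 4.12 = 889512.944 W
Step 2 — PE (kW) = 889512.944 / 1000 ≈ 889.51 kW (5 s.f.)

889.51 kW


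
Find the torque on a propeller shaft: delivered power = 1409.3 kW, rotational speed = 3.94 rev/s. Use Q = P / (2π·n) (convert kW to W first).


Formula: Q = P_W / (2 * pi * n)
Step 1 — P_W = 1409.3 kW * 1000 = 1409300.0 W
Step 2 — 2 * pi * n = 2 * pi * 3.94 = 24.75575
Step 3 — Q = 1409300.0 / 24.75575 ≈ 56928 N·m (5 s.f.)

56928 N·m


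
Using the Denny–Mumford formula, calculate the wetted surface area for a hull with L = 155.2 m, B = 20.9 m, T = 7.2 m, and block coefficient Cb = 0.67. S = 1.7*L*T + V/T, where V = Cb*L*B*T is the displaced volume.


Formula: S = 1.7*L*T + V/T with V = Cb*L*B*T, i.e. S = L * (1.7*T + Cb*B)
Step 1 — 1.7*T = 1.7 * 7.2 = 12.24 m
Step 2 — Cb*B = 0.67 * 20.9 = 14.003 m
Step 3 — 1.7*T + Cb*B = 12.24 + 14.003 = 26.243 m
Step 4 — S = 155.2 * 26.243 ≈ 4072.9 m^2 (5 s.f.)

4072.9 m^2


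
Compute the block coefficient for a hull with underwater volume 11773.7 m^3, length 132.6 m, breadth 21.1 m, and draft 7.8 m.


Formula: Cb = V / (L * B * T)
Step 1 — L * B * T = 132.6 * 21.1 * 7.8 = 21823.308 m^3
Step 2 — Cb = 11773.7 / 21823.308 ≈ 0.53950 (5 s.f.)

0.53950


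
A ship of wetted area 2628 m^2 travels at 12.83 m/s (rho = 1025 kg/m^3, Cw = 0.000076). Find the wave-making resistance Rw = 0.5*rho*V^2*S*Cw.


Formula: Rw = 0.5 * rho * V^2 * S * Cw
Step 1 — V^2 = 12.83^2 = 164.6089
Step 2 — 0.5 * rho * V^2 = 0.5 * 1025 * 164.6089 = 84362.06125
Step 3 — Rw = 84362.06125 * 2628 * 0.000076 ≈ 16849 N (5 s.f.)

16849 N


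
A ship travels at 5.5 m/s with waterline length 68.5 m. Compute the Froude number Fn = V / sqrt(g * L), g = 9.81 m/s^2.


Formula: Fn = V / sqrt(g * L)
Step 1 — g * L = 9.81 * 68.5 = 671.985
Step 2 — sqrt(g * L) = sqrt(671.985) = 25.922673
Step 3 — Fn = 5.5 / 25.922673 ≈ 0.21217 (5 s.f.)

0.21217


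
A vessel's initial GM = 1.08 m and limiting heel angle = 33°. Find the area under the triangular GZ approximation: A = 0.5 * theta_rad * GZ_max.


Formula: GZ_max = GM * sin(theta); Area = 0.5 * theta_rad * GZ_max
Step 1 — GZ_max = 1.08 * sin(33°) = 1.08 * 0.544639 = 0.58821 m
Step 2 — theta_rad = 33 * pi/180 = 0.575959 rad
Step 3 — Area = 0.5 * 0.575959 * 0.58821 ≈ 0.16939 m·rad (5 s.f.)

0.16939 m·rad


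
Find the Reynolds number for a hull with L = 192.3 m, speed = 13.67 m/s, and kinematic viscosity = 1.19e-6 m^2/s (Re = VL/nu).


Formula: Re = V * L / nu
Step 1 — V * L = 13.67 * 192.3 = 2628.741 m^2/s
Step 2 — Re = 2628.741 / 1.19e-6 = 2.21e+09

2.21e+09


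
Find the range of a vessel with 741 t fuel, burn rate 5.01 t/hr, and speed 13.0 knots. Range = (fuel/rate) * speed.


Formula: endurance = fuel / rate; range = endurance * speed
Step 1 — endurance = 741 / 5.01 = 147.9042 hours
Step 2 — range = 147.9042 * 13.0 ≈ 1922.8 nautical miles (5 s.f.)

1922.8 NM


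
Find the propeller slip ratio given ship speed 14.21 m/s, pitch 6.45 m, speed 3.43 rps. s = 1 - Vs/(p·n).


Formula: s = 1 - Vs / (p * n)
Step 1 — p * n = 6.45 * 3.43 = 22.1235
Step 2 — Vs / (p*n) = 14.21 / 22.1235 = 0.642303 (6 d.p.)
Step 3 — s = 1 - 0.642303 = 0.357697

0.357697


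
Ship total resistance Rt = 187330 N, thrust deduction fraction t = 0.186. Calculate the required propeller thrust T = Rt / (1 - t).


Formula: T = Rt / (1 - t)
Step 1 — (1 - t) = 1 - 0.186 = 0.814
Step 2 — T = 187330 / 0.814 ≈ 230140 N (5 s.f.)

230140 N


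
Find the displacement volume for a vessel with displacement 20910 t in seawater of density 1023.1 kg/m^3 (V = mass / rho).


Formula: V = mass / rho
Step 1 — convert tonnes to kg: 20910 t * 1000 = 20910000 kg
Step 2 — V = 20910000 / 1023.1 ≈ 20438 m^3 (5 s.f.)

20438 m^3


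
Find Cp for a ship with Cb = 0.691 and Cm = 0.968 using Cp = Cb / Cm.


Formula: Cp = Cb / Cm
Substituting: Cp = 0.691 / 0.968
Result: Cp ≈ 0.71384 (5 s.f.)

0.71384


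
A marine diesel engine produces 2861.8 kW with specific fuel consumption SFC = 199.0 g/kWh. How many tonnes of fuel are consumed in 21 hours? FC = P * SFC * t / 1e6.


Formula: FC (tonnes) = P * SFC * t / 1,000,000
Step 1 — P * SFC * t = 2861.8 * 199.0 * 21 = 11959462.2 g
Step 2 — FC (tonnes) = 11959462.2 / 1,000,000 ≈ 11.959 tonnes (5 s.f.)

11.959 tonnes


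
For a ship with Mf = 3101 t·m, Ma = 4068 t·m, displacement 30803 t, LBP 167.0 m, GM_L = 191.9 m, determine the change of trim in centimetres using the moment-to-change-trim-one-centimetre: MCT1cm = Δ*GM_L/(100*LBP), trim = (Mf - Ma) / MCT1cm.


Formula: net trimming moment = Mf - Ma; MCT1cm = Δ*GM_L/(100*LBP); trim = net moment / MCT1cm
Step 1 — net trimming moment = 3101 - 4068 = -967 t·m
Step 2 — MCT1cm = 30803 * 191.9 / (100 * 167.0) = 353.9578 t·m/cm
Step 3 — trim = -967 / 353.9578 ≈ -2.7320 cm (5 s.f.)

-2.7320 cm


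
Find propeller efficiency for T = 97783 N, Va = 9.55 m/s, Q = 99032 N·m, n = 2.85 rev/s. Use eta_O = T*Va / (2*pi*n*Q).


Formula: eta = T * Va / (2 * pi * n * Q)
Step 1 — numerator = T * Va = 97783 * 9.55 = 933827.65
Step 2 — 2 * pi * n = 2 * pi * 2.85 = 17.907078
Step 3 — denominator = 17.907078 * 99032 = 1773373.75
Step 4 — eta = 933827.65 / 1773373.75 ≈ 0.52658 (5 s.f.)

0.52658


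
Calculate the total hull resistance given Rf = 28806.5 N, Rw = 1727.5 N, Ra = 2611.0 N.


Formula: Rt = Rf + Rw + Ra
Substituting: Rt = 28806.5 + 1727.5 + 2611.0
Result: Rt = 33145.0 N

33145.0 N


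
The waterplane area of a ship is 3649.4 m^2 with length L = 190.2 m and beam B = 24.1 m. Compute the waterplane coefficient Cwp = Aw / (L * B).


Formula: Cwp = Aw / (L * B)
Step 1 — L * B = 190.2 * 24.1 = 4583.82 m^2
Step 2 — Cwp = 3649.4 / 4583.82 ≈ 0.79615 (5 s.f.)

0.79615


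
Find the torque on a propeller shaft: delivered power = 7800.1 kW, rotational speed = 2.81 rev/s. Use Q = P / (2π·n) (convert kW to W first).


Formula: Q = P_W / (2 * pi * n)
Step 1 — P_W = 7800.1 kW * 1000 = 7800100.0 W
Step 2 — 2 * pi * n = 2 * pi * 2.81 = 17.655751
Step 3 — Q = 7800100.0 / 17.655751 ≈ 441790 N·m (5 s.f.)

441790 N·m


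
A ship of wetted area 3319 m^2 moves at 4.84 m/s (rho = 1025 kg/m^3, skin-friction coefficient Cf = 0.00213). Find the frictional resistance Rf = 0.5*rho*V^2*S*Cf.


Formula: Rf = 0.5 * rho * V^2 * S * Cf
Step 1 — V^2 = 4.84^2 = 23.4256
Step 2 — 0.5 * rho * V^2 = 0.5 * 1025 * 23.4256 = 12005.62
Step 3 — Rf = 12005.62 * 3319 * 0.00213 ≈ 84873 N (5 s.f.)

84873 N


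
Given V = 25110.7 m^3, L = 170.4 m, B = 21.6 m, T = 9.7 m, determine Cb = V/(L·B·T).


Formula: Cb = V / (L * B * T)
Step 1 — L * B * T = 170.4 * 21.6 * 9.7 = 35702.208 m^3
Step 2 — Cb = 25110.7 / 35702.208 ≈ 0.70334 (5 s.f.)

0.70334


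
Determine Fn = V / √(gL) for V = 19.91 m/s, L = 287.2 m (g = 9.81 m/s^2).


Formula: Fn = V / sqrt(g * L)
Step 1 — g * L = 9.81 * 287.2 = 2817.432
Step 2 — sqrt(g * L) = sqrt(2817.432) = 53.079488
Step 3 — Fn = 19.91 / 53.079488 ≈ 0.37510 (5 s.f.)

0.37510


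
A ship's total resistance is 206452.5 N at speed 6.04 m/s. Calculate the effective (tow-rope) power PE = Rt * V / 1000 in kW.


Formula: PE = Rt * V / 1000 (kW)
Step 1 — PE (W) = 206452.5 * 6.04 = 1246973.1 W
Step 2 — PE (kW) = 1246973.1 / 1000 ≈ 1247.0 kW (5 s.f.)

1247.0 kW


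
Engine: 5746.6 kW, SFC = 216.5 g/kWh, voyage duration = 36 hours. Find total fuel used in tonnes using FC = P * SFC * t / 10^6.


Formula: FC (tonnes) = P * SFC * t / 1,000,000
Step 1 — P * SFC * t = 5746.6 * 216.5 * 36 = 44789000.4 g
Step 2 — FC (tonnes) = 44789000.4 / 1,000,000 ≈ 44.789 tonnes (5 s.f.)

44.789 tonnes


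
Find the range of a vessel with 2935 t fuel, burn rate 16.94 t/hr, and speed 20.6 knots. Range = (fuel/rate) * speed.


Formula: endurance = fuel / rate; range = endurance * speed
Step 1 — endurance = 2935 / 16.94 = 173.2586 hours
Step 2 — range = 173.2586 * 20.6 ≈ 3569.1 nautical miles (5 s.f.)

3569.1 NM


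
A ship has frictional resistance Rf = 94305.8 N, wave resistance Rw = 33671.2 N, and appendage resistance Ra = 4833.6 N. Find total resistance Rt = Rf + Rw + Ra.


Formula: Rt = Rf + Rw + Ra
Substituting: Rt = 94305.8 + 33671.2 + 4833.6
Result: Rt = 132810.6 N

132810.6 N


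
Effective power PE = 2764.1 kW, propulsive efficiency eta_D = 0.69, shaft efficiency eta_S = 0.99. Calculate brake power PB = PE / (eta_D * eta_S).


Formula: PB = PE / (eta_D * eta_S)
Step 1 — combined efficiency = eta_D * eta_S = 0.69 * 0.99 = 0.6831
Step 2 — PB = 2764.1 / 0.6831 ≈ 4046.4 kW (5 s.f.)

4046.4 kW


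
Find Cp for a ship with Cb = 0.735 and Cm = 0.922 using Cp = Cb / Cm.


Formula: Cp = Cb / Cm
Substituting: Cp = 0.735 / 0.922
Result: Cp ≈ 0.79718 (5 s.f.)

0.79718


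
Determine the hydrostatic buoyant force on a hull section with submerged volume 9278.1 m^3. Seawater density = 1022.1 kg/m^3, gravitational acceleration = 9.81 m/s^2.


Formula: Fb = rho * g * V
Substituting: Fb = 1022.1 * 9.81 * 9278.1
Intermediate: 1022.1 * 9.81 = 10026.801
Result: Fb = 10026.801 * 9278.1 ≈ 93030000 N (5 s.f.)

93030000 N


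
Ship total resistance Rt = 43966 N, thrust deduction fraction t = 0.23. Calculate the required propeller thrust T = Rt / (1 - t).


Formula: T = Rt / (1 - t)
Step 1 — (1 - t) = 1 - 0.23 = 0.77
Step 2 — T = 43966 / 0.77 ≈ 57099 N (5 s.f.)

57099 N


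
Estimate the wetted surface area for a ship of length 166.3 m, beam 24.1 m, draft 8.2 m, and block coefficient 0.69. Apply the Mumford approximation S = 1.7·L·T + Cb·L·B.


Formula: S = 1.7*L*T + V/T with V = Cb*L*B*T, i.e. S = L * (1.7*T + Cb*B)
Step 1 — 1.7*T = 1.7 * 8.2 = 13.94 m
Step 2 — Cb*B = 0.69 * 24.1 = 16.629 m
Step 3 — 1.7*T + Cb*B = 13.94 + 16.629 = 30.569 m
Step 4 — S = 166.3 * 30.569 ≈ 5083.6 m^2 (5 s.f.)

5083.6 m^2


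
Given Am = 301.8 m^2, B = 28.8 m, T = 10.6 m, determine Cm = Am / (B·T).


Formula: Cm = Am / (B * T)
Step 1 — B * T = 28.8 * 10.6 = 305.28 m^2
Step 2 — Cm = 301.8 / 305.28 ≈ 0.98860 (5 s.f.)

0.98860


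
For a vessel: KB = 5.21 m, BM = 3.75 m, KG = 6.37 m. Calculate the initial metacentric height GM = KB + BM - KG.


Formula: GM = KB + BM - KG
Step 1 — KM = KB + BM = 5.21 + 3.75 = 8.96 m
Step 2 — GM = KM - KG = 8.96 - 6.37 = 2.59 m

2.59 m


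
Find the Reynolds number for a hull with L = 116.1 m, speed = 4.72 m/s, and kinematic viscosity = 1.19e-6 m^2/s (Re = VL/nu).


Formula: Re = V * L / nu
Step 1 — V * L = 4.72 * 116.1 = 547.992 m^2/s
Step 2 — Re = 547.992 / 1.19e-6 = 4.60e+08

4.60e+08


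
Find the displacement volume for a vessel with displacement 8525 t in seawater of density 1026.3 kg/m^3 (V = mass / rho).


Formula: V = mass / rho
Step 1 — convert tonnes to kg: 8525 t * 1000 = 8525000 kg
Step 2 — V = 8525000 / 1026.3 ≈ 8306.5 m^3 (5 s.f.)

8306.5 m^3


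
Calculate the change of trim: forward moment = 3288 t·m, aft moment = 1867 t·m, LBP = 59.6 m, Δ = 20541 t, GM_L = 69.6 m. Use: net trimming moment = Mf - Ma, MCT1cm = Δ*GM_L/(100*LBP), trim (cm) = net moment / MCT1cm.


Formula: net trimming moment = Mf - Ma; MCT1cm = Δ*GM_L/(100*LBP); trim = net moment / MCT1cm
Step 1 — net trimming moment = 3288 - 1867 = 1421 t·m
Step 2 — MCT1cm = 20541 * 69.6 / (100 * 59.6) = 239.8748 t·m/cm
Step 3 — trim = 1421 / 239.8748 ≈ 5.9239 cm (5 s.f.)

5.9239 cm


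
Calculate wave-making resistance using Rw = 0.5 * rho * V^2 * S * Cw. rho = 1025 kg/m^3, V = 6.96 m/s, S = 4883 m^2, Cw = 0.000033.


Formula: Rw = 0.5 * rho * V^2 * S * Cw
Step 1 — V^2 = 6.96^2 = 48.4416
Step 2 — 0.5 * rho * V^2 = 0.5 * 1025 * 48.4416 = 24826.32
Step 3 — Rw = 24826.32 * 4883 * 0.000033 ≈ 4000.5 N (5 s.f.)

4000.5 N


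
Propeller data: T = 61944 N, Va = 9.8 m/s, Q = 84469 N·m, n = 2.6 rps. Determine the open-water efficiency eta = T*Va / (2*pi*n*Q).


Formula: eta = T * Va / (2 * pi * n * Q)
Step 1 — numerator = T * Va = 61944 * 9.8 = 607051.2
Step 2 — 2 * pi * n = 2 * pi * 2.6 = 16.336282
Step 3 — denominator = 16.336282 * 84469 = 1379909.4
Step 4 — eta = 607051.2 / 1379909.4 ≈ 0.43992 (5 s.f.)

0.43992


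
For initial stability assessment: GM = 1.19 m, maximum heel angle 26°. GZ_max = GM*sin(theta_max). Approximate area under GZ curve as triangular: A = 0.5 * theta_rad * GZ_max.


Formula: GZ_max = GM * sin(theta); Area = 0.5 * theta_rad * GZ_max
Step 1 — GZ_max = 1.19 * sin(26°) = 1.19 * 0.438371 = 0.521661 m
Step 2 — theta_rad = 26 * pi/180 = 0.453786 rad
Step 3 — Area = 0.5 * 0.453786 * 0.521661 ≈ 0.11836 m·rad (5 s.f.)

0.11836 m·rad


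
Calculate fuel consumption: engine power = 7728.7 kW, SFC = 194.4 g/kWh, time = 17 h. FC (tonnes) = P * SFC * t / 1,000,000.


Formula: FC (tonnes) = P * SFC * t / 1,000,000
Step 1 — P * SFC * t = 7728.7 * 194.4 * 17 = 25541807.76 g
Step 2 — FC (tonnes) = 25541807.76 / 1,000,000 ≈ 25.542 tonnes (5 s.f.)

25.542 tonnes


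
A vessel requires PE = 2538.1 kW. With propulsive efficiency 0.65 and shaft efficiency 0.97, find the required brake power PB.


Formula: PB = PE / (eta_D * eta_S)
Step 1 — combined efficiency = eta_D * eta_S = 0.65 * 0.97 = 0.6305
Step 2 — PB = 2538.1 / 0.6305 ≈ 4025.5 kW (5 s.f.)

4025.5 kW


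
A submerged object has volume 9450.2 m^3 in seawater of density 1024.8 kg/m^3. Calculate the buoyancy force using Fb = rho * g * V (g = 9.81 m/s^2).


Formula: Fb = rho * g * V
Substituting: Fb = 1024.8 * 9.81 * 9450.2
Intermediate: 1024.8 * 9.81 = 10053.288
Result: Fb = 10053.288 * 9450.2 ≈ 95006000 N (5 s.f.)

95006000 N


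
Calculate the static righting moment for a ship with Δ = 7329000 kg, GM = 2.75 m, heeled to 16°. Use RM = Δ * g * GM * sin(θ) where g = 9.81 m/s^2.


Formula: GZ = GM * sin(theta); RM = disp * g * GZ
Step 1 — GZ = 2.75 * sin(16°) = 2.75 * 0.275637 = 0.758002 m
Step 2 — RM = 7329000 * 9.81 * 0.758002 ≈ 54498000 N·m (5 s.f.)

54498000 N·m


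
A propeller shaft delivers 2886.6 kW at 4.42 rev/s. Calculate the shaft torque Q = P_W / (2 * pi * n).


Formula: Q = P_W / (2 * pi * n)
Step 1 — P_W = 2886.6 kW * 1000 = 2886600.0 W
Step 2 — 2 * pi * n = 2 * pi * 4.42 = 27.771679
Step 3 — Q = 2886600.0 / 27.771679 ≈ 103940 N·m (5 s.f.)

103940 N·m


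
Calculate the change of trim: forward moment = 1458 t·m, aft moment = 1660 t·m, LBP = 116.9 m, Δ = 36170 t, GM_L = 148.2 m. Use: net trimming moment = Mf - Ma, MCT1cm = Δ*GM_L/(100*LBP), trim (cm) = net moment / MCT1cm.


Formula: net trimming moment = Mf - Ma; MCT1cm = Δ*GM_L/(100*LBP); trim = net moment / MCT1cm
Step 1 — net trimming moment = 1458 - 1660 = -202 t·m
Step 2 — MCT1cm = 36170 * 148.2 / (100 * 116.9) = 458.5453 t·m/cm
Step 3 — trim = -202 / 458.5453 ≈ -0.44052 cm (5 s.f.)

-0.44052 cm


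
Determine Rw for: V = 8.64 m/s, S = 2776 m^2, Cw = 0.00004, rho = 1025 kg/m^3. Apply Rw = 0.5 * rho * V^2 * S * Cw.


Formula: Rw = 0.5 * rho * V^2 * S * Cw
Step 1 — V^2 = 8.64^2 = 74.6496
Step 2 — 0.5 * rho * V^2 = 0.5 * 1025 * 74.6496 = 38257.92
Step 3 — Rw = 38257.92 * 2776 * 0.00004 ≈ 4248.2 N (5 s.f.)

4248.2 N


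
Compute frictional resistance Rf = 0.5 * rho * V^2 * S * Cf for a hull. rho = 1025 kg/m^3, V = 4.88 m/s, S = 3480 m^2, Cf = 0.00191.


Formula: Rf = 0.5 * rho * V^2 * S * Cf
Step 1 — V^2 = 4.88^2 = 23.8144
Step 2 — 0.5 * rho * V^2 = 0.5 * 1025 * 23.8144 = 12204.88
Step 3 — Rf = 12204.88 * 3480 * 0.00191 ≈ 81123 N (5 s.f.)

81123 N


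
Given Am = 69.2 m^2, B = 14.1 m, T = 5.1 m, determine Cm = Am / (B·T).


Formula: Cm = Am / (B * T)
Step 1 — B * T = 14.1 * 5.1 = 71.91 m^2
Step 2 — Cm = 69.2 / 71.91 ≈ 0.96231 (5 s.f.)

0.96231


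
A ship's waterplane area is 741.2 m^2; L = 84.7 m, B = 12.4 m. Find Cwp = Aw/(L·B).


Formula: Cwp = Aw / (L * B)
Step 1 — L * B = 84.7 * 12.4 = 1050.28 m^2
Step 2 — Cwp = 741.2 / 1050.28 ≈ 0.70572 (5 s.f.)

0.70572


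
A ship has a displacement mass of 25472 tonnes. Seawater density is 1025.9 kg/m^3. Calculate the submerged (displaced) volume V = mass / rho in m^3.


Formula: V = mass / rho
Step 1 — convert tonnes to kg: 25472 t * 1000 = 25472000 kg
Step 2 — V = 25472000 / 1025.9 ≈ 24829 m^3 (5 s.f.)

24829 m^3


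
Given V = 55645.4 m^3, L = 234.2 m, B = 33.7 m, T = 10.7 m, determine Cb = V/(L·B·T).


Formula: Cb = V / (L * B * T)
Step 1 — L * B * T = 234.2 * 33.7 * 10.7 = 84450.178 m^3
Step 2 — Cb = 55645.4 / 84450.178 ≈ 0.65891 (5 s.f.)

0.65891


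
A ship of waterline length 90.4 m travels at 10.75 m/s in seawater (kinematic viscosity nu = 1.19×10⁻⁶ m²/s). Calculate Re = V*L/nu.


Formula: Re = V * L / nu
Step 1 — V * L = 10.75 * 90.4 = 971.8 m^2/s
Step 2 — Re = 971.8 / 1.19e-6 = 8.17e+08

8.17e+08


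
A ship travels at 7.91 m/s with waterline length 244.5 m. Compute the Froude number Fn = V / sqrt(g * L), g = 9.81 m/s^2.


Formula: Fn = V / sqrt(g * L)
Step 1 — g * L = 9.81 * 244.5 = 2398.545
Step 2 — sqrt(g * L) = sqrt(2398.545) = 48.974943
Step 3 — Fn = 7.91 / 48.974943 ≈ 0.16151 (5 s.f.)

0.16151


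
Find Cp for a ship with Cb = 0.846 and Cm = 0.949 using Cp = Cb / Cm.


Formula: Cp = Cb / Cm
Substituting: Cp = 0.846 / 0.949
Result: Cp ≈ 0.89146 (5 s.f.)

0.89146


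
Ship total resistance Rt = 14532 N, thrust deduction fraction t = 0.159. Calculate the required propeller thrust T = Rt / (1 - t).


Formula: T = Rt / (1 - t)
Step 1 — (1 - t) = 1 - 0.159 = 0.841
Step 2 — T = 14532 / 0.841 ≈ 17279 N (5 s.f.)

17279 N


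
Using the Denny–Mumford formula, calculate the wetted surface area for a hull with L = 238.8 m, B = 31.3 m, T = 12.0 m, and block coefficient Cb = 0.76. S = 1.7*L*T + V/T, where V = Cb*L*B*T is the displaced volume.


Formula: S = 1.7*L*T + V/T with V = Cb*L*B*T, i.e. S = L * (1.7*T + Cb*B)
Step 1 — 1.7*T = 1.7 * 12.0 = 20.4 m
Step 2 — Cb*B = 0.76 * 31.3 = 23.788 m
Step 3 — 1.7*T + Cb*B = 20.4 + 23.788 = 44.188 m
Step 4 — S = 238.8 * 44.188 ≈ 10552 m^2 (5 s.f.)

10552 m^2


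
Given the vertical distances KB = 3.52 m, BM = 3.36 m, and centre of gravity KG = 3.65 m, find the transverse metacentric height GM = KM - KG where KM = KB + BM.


Formula: GM = KB + BM - KG
Step 1 — KM = KB + BM = 3.52 + 3.36 = 6.88 m
Step 2 — GM = KM - KG = 6.88 - 3.65 = 3.23 m

3.23 m


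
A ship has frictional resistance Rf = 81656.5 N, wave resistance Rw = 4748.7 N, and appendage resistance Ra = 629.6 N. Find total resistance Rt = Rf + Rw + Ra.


Formula: Rt = Rf + Rw + Ra
Substituting: Rt = 81656.5 + 4748.7 + 629.6
Result: Rt = 87034.8 N

87034.8 N


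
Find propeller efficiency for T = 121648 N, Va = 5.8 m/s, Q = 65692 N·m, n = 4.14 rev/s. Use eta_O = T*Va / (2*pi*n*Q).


Formula: eta = T * Va / (2 * pi * n * Q)
Step 1 — numerator = T * Va = 121648 * 5.8 = 705558.4
Step 2 — 2 * pi * n = 2 * pi * 4.14 = 26.012387
Step 3 — denominator = 26.012387 * 65692 = 1708805.73
Step 4 — eta = 705558.4 / 1708805.73 ≈ 0.41290 (5 s.f.)

0.41290


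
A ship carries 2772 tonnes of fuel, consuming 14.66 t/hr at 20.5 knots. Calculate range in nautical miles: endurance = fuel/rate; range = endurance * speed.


Formula: endurance = fuel / rate; range = endurance * speed
Step 1 — endurance = 2772 / 14.66 = 189.0859 hours
Step 2 — range = 189.0859 * 20.5 ≈ 3876.3 nautical miles (5 s.f.)

3876.3 NM


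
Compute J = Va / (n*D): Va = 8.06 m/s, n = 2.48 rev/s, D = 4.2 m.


Formula: J = Va / (n * D)
Step 1 — n * D = 2.48 * 4.2 = 10.416
Step 2 — J = 8.06 / 10.416 ≈ 0.77381 (5 s.f.)

0.77381


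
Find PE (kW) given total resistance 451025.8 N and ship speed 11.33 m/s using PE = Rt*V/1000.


Formula: PE = Rt * V / 1000 (kW)
Step 1 — PE (W) = 451025.8 * 11.33 = 5110122.314 W
Step 2 — PE (kW) = 5110122.314 / 1000 ≈ 5110.1 kW (5 s.f.)

5110.1 kW


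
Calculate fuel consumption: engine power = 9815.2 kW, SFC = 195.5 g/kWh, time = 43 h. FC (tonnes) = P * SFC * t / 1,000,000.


Formula: FC (tonnes) = P * SFC * t / 1,000,000
Step 1 — P * SFC * t = 9815.2 * 195.5 * 43 = 82511478.8 g
Step 2 — FC (tonnes) = 82511478.8 / 1,000,000 ≈ 82.511 tonnes (5 s.f.)

82.511 tonnes


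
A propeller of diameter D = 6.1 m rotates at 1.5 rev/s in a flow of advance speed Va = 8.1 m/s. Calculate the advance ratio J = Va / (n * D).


Formula: J = Va / (n * D)
Step 1 — n * D = 1.5 * 6.1 = 9.15
Step 2 — J = 8.1 / 9.15 ≈ 0.88525 (5 s.f.)

0.88525


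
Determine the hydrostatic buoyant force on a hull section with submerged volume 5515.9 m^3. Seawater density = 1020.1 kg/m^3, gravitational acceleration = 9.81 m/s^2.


Formula: Fb = rho * g * V
Substituting: Fb = 1020.1 * 9.81 * 5515.9
Intermediate: 1020.1 * 9.81 = 10007.181
Result: Fb = 10007.181 * 5515.9 ≈ 55199000 N (5 s.f.)

55199000 N


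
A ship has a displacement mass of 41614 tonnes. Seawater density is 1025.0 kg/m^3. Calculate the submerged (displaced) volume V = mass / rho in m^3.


Formula: V = mass / rho
Step 1 — convert tonnes to kg: 41614 t * 1000 = 41614000 kg
Step 2 — V = 41614000 / 1025.0 ≈ 40599 m^3 (5 s.f.)

40599 m^3


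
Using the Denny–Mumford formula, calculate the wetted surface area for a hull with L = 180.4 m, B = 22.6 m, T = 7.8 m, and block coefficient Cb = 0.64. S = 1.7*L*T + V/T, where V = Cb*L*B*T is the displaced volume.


Formula: S = 1.7*L*T + V/T with V = Cb*L*B*T, i.e. S = L * (1.7*T + Cb*B)
Step 1 — 1.7*T = 1.7 * 7.8 = 13.26 m
Step 2 — Cb*B = 0.64 * 22.6 = 14.464 m
Step 3 — 1.7*T + Cb*B = 13.26 + 14.464 = 27.724 m
Step 4 — S = 180.4 * 27.724 ≈ 5001.4 m^2 (5 s.f.)

5001.4 m^2


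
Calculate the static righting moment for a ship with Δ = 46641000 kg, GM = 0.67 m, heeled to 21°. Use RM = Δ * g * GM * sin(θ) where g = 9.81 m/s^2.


Formula: GZ = GM * sin(theta); RM = disp * g * GZ
Step 1 — GZ = 0.67 * sin(21°) = 0.67 * 0.358368 = 0.240107 m
Step 2 — RM = 46641000 * 9.81 * 0.240107 ≈ 109860000 N·m (5 s.f.)

109860000 N·m


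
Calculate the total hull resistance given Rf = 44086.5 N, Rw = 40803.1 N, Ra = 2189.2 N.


Formula: Rt = Rf + Rw + Ra
Substituting: Rt = 44086.5 + 40803.1 + 2189.2
Result: Rt = 87078.8 N

87078.8 N


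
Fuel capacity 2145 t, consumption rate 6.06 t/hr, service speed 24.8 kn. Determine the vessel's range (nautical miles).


Formula: endurance = fuel / rate; range = endurance * speed
Step 1 — endurance = 2145 / 6.06 = 353.9604 hours
Step 2 — range = 353.9604 * 24.8 ≈ 8778.2 nautical miles (5 s.f.)

8778.2 NM


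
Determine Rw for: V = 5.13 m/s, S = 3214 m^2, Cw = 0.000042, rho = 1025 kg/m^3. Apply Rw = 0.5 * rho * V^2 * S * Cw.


Formula: Rw = 0.5 * rho * V^2 * S * Cw
Step 1 — V^2 = 5.13^2 = 26.3169
Step 2 — 0.5 * rho * V^2 = 0.5 * 1025 * 26.3169 = 13487.41125
Step 3 — Rw = 13487.41125 * 3214 * 0.000042 ≈ 1820.6 N (5 s.f.)

1820.6 N


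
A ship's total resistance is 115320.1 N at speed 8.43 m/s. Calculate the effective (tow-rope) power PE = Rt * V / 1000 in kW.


Formula: PE = Rt * V / 1000 (kW)
Step 1 — PE (W) = 115320.1 * 8.43 = 972148.443 W
Step 2 — PE (kW) = 972148.443 / 1000 ≈ 972.15 kW (5 s.f.)

972.15 kW


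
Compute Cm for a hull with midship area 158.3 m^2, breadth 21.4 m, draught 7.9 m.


Formula: Cm = Am / (B * T)
Step 1 — B * T = 21.4 * 7.9 = 169.06 m^2
Step 2 — Cm = 158.3 / 169.06 ≈ 0.93635 (5 s.f.)

0.93635


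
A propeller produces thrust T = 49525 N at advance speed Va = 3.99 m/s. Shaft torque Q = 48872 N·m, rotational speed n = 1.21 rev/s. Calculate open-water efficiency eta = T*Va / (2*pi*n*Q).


Formula: eta = T * Va / (2 * pi * n * Q)
Step 1 — numerator = T * Va = 49525 * 3.99 = 197604.75
Step 2 — 2 * pi * n = 2 * pi * 1.21 = 7.602654
Step 3 — denominator = 7.602654 * 48872 = 371556.91
Step 4 — eta = 197604.75 / 371556.91 ≈ 0.53183 (5 s.f.)

0.53183
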